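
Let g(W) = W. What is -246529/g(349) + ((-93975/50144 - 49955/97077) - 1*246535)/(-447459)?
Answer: -536559276107067190793/760175723624699808 ≈ -705.84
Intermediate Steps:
-246529/g(349) + ((-93975/50144 - 49955/97077) - 1*246535)/(-447459) = -246529/349 + ((-93975/50144 - 49955/97077) - 1*246535)/(-447459) = -246529*1/349 + ((-93975*1/50144 - 49955*1/97077) - 246535)*(-1/447459) = -246529/349 + ((-93975/50144 - 49955/97077) - 246535)*(-1/447459) = -246529/349 + (-11627754595/4867829088 - 246535)*(-1/447459) = -246529/349 - 1200101871964675/4867829088*(-1/447459) = -246529/349 + 1200101871964675/2178153935887392 = -536559276107067190793/760175723624699808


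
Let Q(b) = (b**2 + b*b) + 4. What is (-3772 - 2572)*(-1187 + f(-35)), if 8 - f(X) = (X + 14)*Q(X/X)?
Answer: 6680232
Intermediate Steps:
Q(b) = 4 + 2*b**2 (Q(b) = (b**2 + b**2) + 4 = 2*b**2 + 4 = 4 + 2*b**2)
f(X) = -76 - 6*X (f(X) = 8 - (X + 14)*(4 + 2*(X/X)**2) = 8 - (14 + X)*(4 + 2*1**2) = 8 - (14 + X)*(4 + 2*1) = 8 - (14 + X)*(4 + 2) = 8 - (14 + X)*6 = 8 - (84 + 6*X) = 8 + (-84 - 6*X) = -76 - 6*X)
(-3772 - 2572)*(-1187 + f(-35)) = (-3772 - 2572)*(-1187 + (-76 - 6*(-35))) = -6344*(-1187 + (-76 + 210)) = -6344*(-1187 + 134) = -6344*(-1053) = 6680232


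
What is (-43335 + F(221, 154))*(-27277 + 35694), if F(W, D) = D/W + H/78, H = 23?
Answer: -483648353215/1326 ≈ -3.6474e+8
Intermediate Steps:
F(W, D) = 23/78 + D/W (F(W, D) = D/W + 23/78 = 23/78 + D/W)
(-43335 + F(221, 154))*(-27277 + 35694) = (-43335 + (23/78 + 154/221))*(-27277 + 35694) = (-43335 + (23/78 + 154*(1/221)))*8417 = (-43335 + (23/78 + 154/221))*8417 = (-43335 + 1315/1326)*8417 = -57460895/1326*8417 = -483648353215/1326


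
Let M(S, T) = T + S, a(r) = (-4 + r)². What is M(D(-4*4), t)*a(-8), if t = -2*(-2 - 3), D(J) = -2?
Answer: 1152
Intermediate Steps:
t = 10 (t = -2*(-5) = 10)
M(S, T) = S + T
M(D(-4*4), t)*a(-8) = (-2 + 10)*(-4 - 8)² = 8*(-12)² = 8*144 = 1152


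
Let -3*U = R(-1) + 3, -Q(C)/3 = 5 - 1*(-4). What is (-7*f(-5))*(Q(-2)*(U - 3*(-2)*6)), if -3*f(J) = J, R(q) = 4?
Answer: 10605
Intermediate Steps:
f(J) = -J/3
Q(C) = -27 (Q(C) = -3*(5 - 1*(-4)) = -3*(5 + 4) = -3*9 = -27)
U = -7/3 (U = -(4 + 3)/3 = -1/3*7 = -7/3 ≈ -2.3333)
(-7*f(-5))*(Q(-2)*(U - 3*(-2)*6)) = (-(-7)*(-5)/3)*(-27*(-7/3 - 3*(-2)*6)) = (-7*5/3)*(-27*(-7/3 + 6*6)) = -(-315)*(-7/3 + 36) = -(-315)*101/3 = -35/3*(-909) = 10605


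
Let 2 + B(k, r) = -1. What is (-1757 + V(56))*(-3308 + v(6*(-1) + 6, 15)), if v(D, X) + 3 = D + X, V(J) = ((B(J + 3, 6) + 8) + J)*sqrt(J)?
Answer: 5791072 - 402112*sqrt(14) ≈ 4.2865e+6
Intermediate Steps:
B(k, r) = -3 (B(k, r) = -2 - 1 = -3)
V(J) = sqrt(J)*(5 + J) (V(J) = ((-3 + 8) + J)*sqrt(J) = (5 + J)*sqrt(J) = sqrt(J)*(5 + J))
v(D, X) = -3 + D + X (v(D, X) = -3 + (D + X) = -3 + D + X)
(-1757 + V(56))*(-3308 + v(6*(-1) + 6, 15)) = (-1757 + sqrt(56)*(5 + 56))*(-3308 + (-3 + (6*(-1) + 6) + 15)) = (-1757 + (2*sqrt(14))*61)*(-3308 + (-3 + (-6 + 6) + 15)) = (-1757 + 122*sqrt(14))*(-3308 + (-3 + 0 + 15)) = (-1757 + 122*sqrt(14))*(-3308 + 12) = (-1757 + 122*sqrt(14))*(-3296) = 5791072 - 402112*sqrt(14)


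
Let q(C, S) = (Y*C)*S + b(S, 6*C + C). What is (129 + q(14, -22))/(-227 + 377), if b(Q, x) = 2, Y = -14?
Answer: 1481/50 ≈ 29.620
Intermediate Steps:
q(C, S) = 2 - 14*C*S (q(C, S) = (-14*C)*S + 2 = -14*C*S + 2 = 2 - 14*C*S)
(129 + q(14, -22))/(-227 + 377) = (129 + (2 - 14*14*(-22)))/(-227 + 377) = (129 + (2 + 4312))/150 = (129 + 4314)*(1/150) = 4443*(1/150) = 1481/50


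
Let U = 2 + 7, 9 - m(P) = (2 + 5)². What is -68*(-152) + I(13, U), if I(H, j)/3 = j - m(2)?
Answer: 10483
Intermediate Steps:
m(P) = -40 (m(P) = 9 - (2 + 5)² = 9 - 1*7² = 9 - 1*49 = 9 - 49 = -40)
U = 9
I(H, j) = 120 + 3*j (I(H, j) = 3*(j - 1*(-40)) = 3*(j + 40) = 3*(40 + j) = 120 + 3*j)
-68*(-152) + I(13, U) = -68*(-152) + (120 + 3*9) = 10336 + (120 + 27) = 10336 + 147 = 10483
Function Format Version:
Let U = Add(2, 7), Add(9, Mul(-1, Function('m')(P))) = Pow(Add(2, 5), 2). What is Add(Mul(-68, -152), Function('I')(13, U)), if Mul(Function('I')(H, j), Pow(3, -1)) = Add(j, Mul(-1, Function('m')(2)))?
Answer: 10483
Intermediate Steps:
Function('m')(P) = -40 (Function('m')(P) = Add(9, Mul(-1, Pow(Add(2, 5), 2))) = Add(9, Mul(-1, Pow(7, 2))) = Add(9, Mul(-1, 49)) = Add(9, -49) = -40)
U = 9
Function('I')(H, j) = Add(120, Mul(3, j)) (Function('I')(H, j) = Mul(3, Add(j, Mul(-1, -40))) = Mul(3, Add(j, 40)) = Mul(3, Add(40, j)) = Add(120, Mul(3, j)))
Add(Mul(-68, -152), Function('I')(13, U)) = Add(Mul(-68, -152), Add(120, Mul(3, 9))) = Add(10336, Add(120, 27)) = Add(10336, 147) = 10483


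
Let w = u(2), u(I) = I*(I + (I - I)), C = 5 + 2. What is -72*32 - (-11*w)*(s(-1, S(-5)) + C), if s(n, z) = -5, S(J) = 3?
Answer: -2216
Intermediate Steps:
C = 7
u(I) = I² (u(I) = I*(I + 0) = I*I = I²)
w = 4 (w = 2² = 4)
-72*32 - (-11*w)*(s(-1, S(-5)) + C) = -72*32 - (-11*4)*(-5 + 7) = -2304 - (-44)*2 = -2304 - 1*(-88) = -2304 + 88 = -2216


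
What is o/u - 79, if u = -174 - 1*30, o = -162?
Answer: -2659/34 ≈ -78.206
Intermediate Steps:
u = -204 (u = -174 - 30 = -204)
o/u - 79 = -162/(-204) - 79 = -162*(-1/204) - 79 = 27/34 - 79 = -2659/34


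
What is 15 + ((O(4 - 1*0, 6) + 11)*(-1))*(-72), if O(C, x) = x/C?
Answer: 915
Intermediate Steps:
15 + ((O(4 - 1*0, 6) + 11)*(-1))*(-72) = 15 + ((6/(4 - 1*0) + 11)*(-1))*(-72) = 15 + ((6/(4 + 0) + 11)*(-1))*(-72) = 15 + ((6/4 + 11)*(-1))*(-72) = 15 + ((6*(¼) + 11)*(-1))*(-72) = 15 + ((3/2 + 11)*(-1))*(-72) = 15 + ((25/2)*(-1))*(-72) = 15 - 25/2*(-72) = 15 + 900 = 915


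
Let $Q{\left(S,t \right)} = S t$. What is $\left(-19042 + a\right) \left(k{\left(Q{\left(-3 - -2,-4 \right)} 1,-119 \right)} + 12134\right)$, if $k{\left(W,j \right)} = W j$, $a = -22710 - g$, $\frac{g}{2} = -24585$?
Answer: $86479044$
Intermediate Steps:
$g = -49170$ ($g = 2 \left(-24585\right) = -49170$)
$a = 26460$ ($a = -22710 - -49170 = -22710 + 49170 = 26460$)
$\left(-19042 + a\right) \left(k{\left(Q{\left(-3 - -2,-4 \right)} 1,-119 \right)} + 12134\right) = \left(-19042 + 26460\right) \left(\left(-3 - -2\right) \left(-4\right) 1 \left(-119\right) + 12134\right) = 7418 \left(\left(-3 + 2\right) \left(-4\right) 1 \left(-119\right) + 12134\right) = 7418 \left(\left(-1\right) \left(-4\right) 1 \left(-119\right) + 12134\right) = 7418 \left(4 \cdot 1 \left(-119\right) + 12134\right) = 7418 \left(4 \left(-119\right) + 12134\right) = 7418 \left(-476 + 12134\right) = 7418 \cdot 11658 = 86479044$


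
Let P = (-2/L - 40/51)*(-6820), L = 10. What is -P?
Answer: -342364/51 ≈ -6713.0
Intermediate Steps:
P = 342364/51 (P = (-2/10 - 40/51)*(-6820) = (-2*⅒ - 40*1/51)*(-6820) = (-⅕ - 40/51)*(-6820) = -251/255*(-6820) = 342364/51 ≈ 6713.0)
-P = -1*342364/51 = -342364/51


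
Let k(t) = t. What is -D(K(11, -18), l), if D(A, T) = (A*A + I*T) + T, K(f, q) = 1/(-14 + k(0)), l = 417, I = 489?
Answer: -40048681/196 ≈ -2.0433e+5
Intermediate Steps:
K(f, q) = -1/14 (K(f, q) = 1/(-14 + 0) = 1/(-14) = -1/14)
D(A, T) = A**2 + 490*T (D(A, T) = (A*A + 489*T) + T = (A**2 + 489*T) + T = A**2 + 490*T)
-D(K(11, -18), l) = -((-1/14)**2 + 490*417) = -(1/196 + 204330) = -1*40048681/196 = -40048681/196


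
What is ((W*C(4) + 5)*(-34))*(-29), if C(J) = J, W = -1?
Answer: 986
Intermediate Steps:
((W*C(4) + 5)*(-34))*(-29) = ((-1*4 + 5)*(-34))*(-29) = ((-4 + 5)*(-34))*(-29) = (1*(-34))*(-29) = -34*(-29) = 986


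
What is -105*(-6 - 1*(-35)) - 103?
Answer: -3148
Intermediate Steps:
-105*(-6 - 1*(-35)) - 103 = -105*(-6 + 35) - 103 = -105*29 - 103 = -3045 - 103 = -3148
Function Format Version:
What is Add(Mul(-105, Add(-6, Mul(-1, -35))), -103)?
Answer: -3148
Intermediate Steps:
Add(Mul(-105, Add(-6, Mul(-1, -35))), -103) = Add(Mul(-105, Add(-6, 35)), -103) = Add(Mul(-105, 29), -103) = Add(-3045, -103) = -3148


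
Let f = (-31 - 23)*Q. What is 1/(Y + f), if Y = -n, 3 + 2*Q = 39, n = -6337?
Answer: 1/5365 ≈ 0.00018639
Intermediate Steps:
Q = 18 (Q = -3/2 + (½)*39 = -3/2 + 39/2 = 18)
f = -972 (f = (-31 - 23)*18 = -54*18 = -972)
Y = 6337 (Y = -1*(-6337) = 6337)
1/(Y + f) = 1/(6337 - 972) = 1/5365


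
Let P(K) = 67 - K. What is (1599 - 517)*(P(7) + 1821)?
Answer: 2035242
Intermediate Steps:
(1599 - 517)*(P(7) + 1821) = (1599 - 517)*((67 - 1*7) + 1821) = 1082*((67 - 7) + 1821) = 1082*(60 + 1821) = 1082*1881 = 2035242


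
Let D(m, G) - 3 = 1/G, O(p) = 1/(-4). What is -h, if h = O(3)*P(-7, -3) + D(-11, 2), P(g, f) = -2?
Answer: -4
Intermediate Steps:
O(p) = -1/4
D(m, G) = 3 + 1/G
h = 4 (h = -1/4*(-2) + (3 + 1/2) = 1/2 + (3 + 1/2) = 1/2 + 7/2 = 4)
-h = -1*4 = -4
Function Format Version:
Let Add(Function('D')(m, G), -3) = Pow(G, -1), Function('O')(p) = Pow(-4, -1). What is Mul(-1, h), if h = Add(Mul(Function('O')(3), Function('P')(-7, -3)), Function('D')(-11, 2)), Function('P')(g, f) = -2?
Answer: -4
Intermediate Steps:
Function('O')(p) = Rational(-1, 4)
Function('D')(m, G) = Add(3, Pow(G, -1))
h = 4 (h = Add(Mul(Rational(-1, 4), -2), Add(3, Pow(2, -1))) = Add(Rational(1, 2), Add(3, Rational(1, 2))) = Add(Rational(1, 2), Rational(7, 2)) = 4)
Mul(-1, h) = Mul(-1, 4) = -4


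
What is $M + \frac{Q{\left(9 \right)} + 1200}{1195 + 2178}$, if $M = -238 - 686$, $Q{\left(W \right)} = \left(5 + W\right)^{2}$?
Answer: $- \frac{3115256}{3373} \approx -923.59$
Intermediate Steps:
$M = -924$
$M + \frac{Q{\left(9 \right)} + 1200}{1195 + 2178} = -924 + \frac{\left(5 + 9\right)^{2} + 1200}{1195 + 2178} = -924 + \frac{14^{2} + 1200}{3373} = -924 + \left(196 + 1200\right) \frac{1}{3373} = -924 + 1396 \cdot \frac{1}{3373} = -924 + \frac{1396}{3373} = - \frac{3115256}{3373}$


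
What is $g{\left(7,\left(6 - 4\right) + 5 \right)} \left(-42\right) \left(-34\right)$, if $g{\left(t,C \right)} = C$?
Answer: $9996$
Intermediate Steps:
$g{\left(7,\left(6 - 4\right) + 5 \right)} \left(-42\right) \left(-34\right) = \left(\left(6 - 4\right) + 5\right) \left(-42\right) \left(-34\right) = \left(2 + 5\right) \left(-42\right) \left(-34\right) = 7 \left(-42\right) \left(-34\right) = \left(-294\right) \left(-34\right) = 9996$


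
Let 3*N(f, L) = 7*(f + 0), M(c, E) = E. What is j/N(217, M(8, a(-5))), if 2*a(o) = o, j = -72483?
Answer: -217449/1519 ≈ -143.15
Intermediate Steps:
a(o) = o/2
N(f, L) = 7*f/3 (N(f, L) = (7*(f + 0))/3 = (7*f)/3 = 7*f/3)
j/N(217, M(8, a(-5))) = -72483/((7/3)*217) = -72483/1519/3 = -72483*3/1519 = -217449/1519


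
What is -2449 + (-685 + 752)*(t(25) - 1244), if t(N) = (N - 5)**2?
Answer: -58997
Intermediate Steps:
t(N) = (-5 + N)**2
-2449 + (-685 + 752)*(t(25) - 1244) = -2449 + (-685 + 752)*((-5 + 25)**2 - 1244) = -2449 + 67*(20**2 - 1244) = -2449 + 67*(400 - 1244) = -2449 + 67*(-844) = -2449 - 56548 = -58997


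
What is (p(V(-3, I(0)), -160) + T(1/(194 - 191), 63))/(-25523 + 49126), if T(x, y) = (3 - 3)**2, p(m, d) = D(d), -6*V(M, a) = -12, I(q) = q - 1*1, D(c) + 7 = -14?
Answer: -21/23603 ≈ -0.00088972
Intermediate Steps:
D(c) = -21 (D(c) = -7 - 14 = -21)
I(q) = -1 + q (I(q) = q - 1 = -1 + q)
V(M, a) = 2 (V(M, a) = -1/6*(-12) = 2)
p(m, d) = -21
T(x, y) = 0 (T(x, y) = 0**2 = 0)
(p(V(-3, I(0)), -160) + T(1/(194 - 191), 63))/(-25523 + 49126) = (-21 + 0)/(-25523 + 49126) = -21/23603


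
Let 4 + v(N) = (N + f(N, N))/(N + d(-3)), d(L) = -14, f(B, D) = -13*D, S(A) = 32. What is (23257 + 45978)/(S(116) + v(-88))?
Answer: 235399/60 ≈ 3923.3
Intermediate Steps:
v(N) = -4 - 12*N/(-14 + N) (v(N) = -4 + (N - 13*N)/(N - 14) = -4 + (-12*N)/(-14 + N) = -4 - 12*N/(-14 + N))
(23257 + 45978)/(S(116) + v(-88)) = (23257 + 45978)/(32 + 8*(7 - 2*(-88))/(-14 - 88)) = 69235/(32 + 8*(7 + 176)/(-102)) = 69235/(32 + 8*(-1/102)*183) = 69235/(32 - 244/17) = 69235/(300/17) = 69235*(17/300) = 235399/60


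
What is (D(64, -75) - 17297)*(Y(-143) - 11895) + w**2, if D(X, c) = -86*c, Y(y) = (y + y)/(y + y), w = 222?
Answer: 129063502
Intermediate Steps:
Y(y) = 1 (Y(y) = (2*y)/((2*y)) = (2*y)*(1/(2*y)) = 1)
(D(64, -75) - 17297)*(Y(-143) - 11895) + w**2 = (-86*(-75) - 17297)*(1 - 11895) + 222**2 = (6450 - 17297)*(-11894) + 49284 = -10847*(-11894) + 49284 = 129014218 + 49284 = 129063502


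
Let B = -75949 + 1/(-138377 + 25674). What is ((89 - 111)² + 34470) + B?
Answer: -4620259486/112703 ≈ -40995.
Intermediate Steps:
B = -8559680148/112703 (B = -75949 + 1/(-112703) = -75949 - 1/112703 = -8559680148/112703 ≈ -75949.)
((89 - 111)² + 34470) + B = ((89 - 111)² + 34470) - 8559680148/112703 = ((-22)² + 34470) - 8559680148/112703 = (484 + 34470) - 8559680148/112703 = 34954 - 8559680148/112703 = -4620259486/112703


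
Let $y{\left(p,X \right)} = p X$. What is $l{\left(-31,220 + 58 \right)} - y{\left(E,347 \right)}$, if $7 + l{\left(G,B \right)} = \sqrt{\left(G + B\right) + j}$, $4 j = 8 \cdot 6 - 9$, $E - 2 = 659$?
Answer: $-229374 + \frac{\sqrt{1027}}{2} \approx -2.2936 \cdot 10^{5}$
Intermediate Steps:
$E = 661$ ($E = 2 + 659 = 661$)
$y{\left(p,X \right)} = X p$
$j = \frac{39}{4}$ ($j = \frac{8 \cdot 6 - 9}{4} = \frac{48 - 9}{4} = \frac{1}{4} \cdot 39 = \frac{39}{4} \approx 9.75$)
$l{\left(G,B \right)} = -7 + \sqrt{\frac{39}{4} + B + G}$ ($l{\left(G,B \right)} = -7 + \sqrt{\left(G + B\right) + \frac{39}{4}} = -7 + \sqrt{\left(B + G\right) + \frac{39}{4}} = -7 + \sqrt{\frac{39}{4} + B + G}$)
$l{\left(-31,220 + 58 \right)} - y{\left(E,347 \right)} = \left(-7 + \frac{\sqrt{39 + 4 \left(220 + 58\right) + 4 \left(-31\right)}}{2}\right) - 347 \cdot 661 = \left(-7 + \frac{\sqrt{39 + 4 \cdot 278 - 124}}{2}\right) - 229367 = \left(-7 + \frac{\sqrt{39 + 1112 - 124}}{2}\right) - 229367 = \left(-7 + \frac{\sqrt{1027}}{2}\right) - 229367 = -229374 + \frac{\sqrt{1027}}{2}$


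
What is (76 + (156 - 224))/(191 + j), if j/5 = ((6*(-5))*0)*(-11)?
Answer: 8/191 ≈ 0.041885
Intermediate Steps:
j = 0 (j = 5*(((6*(-5))*0)*(-11)) = 5*(-30*0*(-11)) = 5*(0*(-11)) = 5*0 = 0)
(76 + (156 - 224))/(191 + j) = (76 + (156 - 224))/(191 + 0) = (76 - 68)/191 = 8*(1/191) = 8/191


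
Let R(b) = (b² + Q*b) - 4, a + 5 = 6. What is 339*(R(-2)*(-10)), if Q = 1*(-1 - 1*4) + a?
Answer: -27120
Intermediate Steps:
a = 1 (a = -5 + 6 = 1)
Q = -4 (Q = 1*(-1 - 1*4) + 1 = 1*(-1 - 4) + 1 = 1*(-5) + 1 = -5 + 1 = -4)
R(b) = -4 + b² - 4*b (R(b) = (b² - 4*b) - 4 = -4 + b² - 4*b)
339*(R(-2)*(-10)) = 339*((-4 + (-2)² - 4*(-2))*(-10)) = 339*((-4 + 4 + 8)*(-10)) = 339*(8*(-10)) = 339*(-80) = -27120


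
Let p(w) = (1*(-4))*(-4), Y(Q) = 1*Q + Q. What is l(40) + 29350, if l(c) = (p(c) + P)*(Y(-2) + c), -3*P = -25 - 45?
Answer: 30766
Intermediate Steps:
Y(Q) = 2*Q (Y(Q) = Q + Q = 2*Q)
p(w) = 16 (p(w) = -4*(-4) = 16)
P = 70/3 (P = -(-25 - 45)/3 = -1/3*(-70) = 70/3 ≈ 23.333)
l(c) = -472/3 + 118*c/3 (l(c) = (16 + 70/3)*(2*(-2) + c) = 118*(-4 + c)/3 = -472/3 + 118*c/3)
l(40) + 29350 = (-472/3 + (118/3)*40) + 29350 = (-472/3 + 4720/3) + 29350 = 1416 + 29350 = 30766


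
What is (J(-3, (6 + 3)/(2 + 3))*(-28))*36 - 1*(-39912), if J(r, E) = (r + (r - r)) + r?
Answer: 45960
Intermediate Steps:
J(r, E) = 2*r (J(r, E) = (r + 0) + r = r + r = 2*r)
(J(-3, (6 + 3)/(2 + 3))*(-28))*36 - 1*(-39912) = ((2*(-3))*(-28))*36 - 1*(-39912) = -6*(-28)*36 + 39912 = 168*36 + 39912 = 6048 + 39912 = 45960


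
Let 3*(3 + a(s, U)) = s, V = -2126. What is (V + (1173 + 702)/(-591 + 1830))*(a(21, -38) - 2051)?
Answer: 1796064411/413 ≈ 4.3488e+6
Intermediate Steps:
a(s, U) = -3 + s/3
(V + (1173 + 702)/(-591 + 1830))*(a(21, -38) - 2051) = (-2126 + (1173 + 702)/(-591 + 1830))*((-3 + (⅓)*21) - 2051) = (-2126 + 1875/1239)*((-3 + 7) - 2051) = (-2126 + 1875*(1/1239))*(4 - 2051) = (-2126 + 625/413)*(-2047) = -877413/413*(-2047) = 1796064411/413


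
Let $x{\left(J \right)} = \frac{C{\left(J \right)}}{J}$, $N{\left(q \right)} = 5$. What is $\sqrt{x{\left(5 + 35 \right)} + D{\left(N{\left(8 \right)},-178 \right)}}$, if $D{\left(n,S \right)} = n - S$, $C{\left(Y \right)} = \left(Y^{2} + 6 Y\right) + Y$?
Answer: $\sqrt{230} \approx 15.166$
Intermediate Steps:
$C{\left(Y \right)} = Y^{2} + 7 Y$
$x{\left(J \right)} = 7 + J$ ($x{\left(J \right)} = \frac{J \left(7 + J\right)}{J} = 7 + J$)
$\sqrt{x{\left(5 + 35 \right)} + D{\left(N{\left(8 \right)},-178 \right)}} = \sqrt{\left(7 + \left(5 + 35\right)\right) + \left(5 - -178\right)} = \sqrt{\left(7 + 40\right) + \left(5 + 178\right)} = \sqrt{47 + 183} = \sqrt{230}$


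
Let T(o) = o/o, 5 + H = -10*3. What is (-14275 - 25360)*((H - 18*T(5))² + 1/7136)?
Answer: -794484565875/7136 ≈ -1.1133e+8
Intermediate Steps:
H = -35 (H = -5 - 10*3 = -5 - 30 = -35)
T(o) = 1
(-14275 - 25360)*((H - 18*T(5))² + 1/7136) = (-14275 - 25360)*((-35 - 18*1)² + 1/7136) = -39635*((-35 - 18)² + 1/7136) = -39635*((-53)² + 1/7136) = -39635*(2809 + 1/7136) = -39635*20045025/7136 = -794484565875/7136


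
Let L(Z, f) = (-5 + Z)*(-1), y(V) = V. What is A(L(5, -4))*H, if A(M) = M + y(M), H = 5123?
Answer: 0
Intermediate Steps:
L(Z, f) = 5 - Z
A(M) = 2*M (A(M) = M + M = 2*M)
A(L(5, -4))*H = (2*(5 - 1*5))*5123 = (2*(5 - 5))*5123 = (2*0)*5123 = 0*5123 = 0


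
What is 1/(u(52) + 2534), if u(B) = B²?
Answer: 1/5238 ≈ 0.00019091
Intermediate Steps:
1/(u(52) + 2534) = 1/(52² + 2534) = 1/(2704 + 2534) = 1/5238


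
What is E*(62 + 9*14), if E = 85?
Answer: 15980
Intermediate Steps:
E*(62 + 9*14) = 85*(62 + 9*14) = 85*(62 + 126) = 85*188 = 15980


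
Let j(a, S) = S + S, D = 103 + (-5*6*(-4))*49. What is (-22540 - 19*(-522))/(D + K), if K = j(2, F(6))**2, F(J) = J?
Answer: -12622/6127 ≈ -2.0601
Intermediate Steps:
D = 5983 (D = 103 - 30*(-4)*49 = 103 + 120*49 = 103 + 5880 = 5983)
j(a, S) = 2*S
K = 144 (K = (2*6)**2 = 12**2 = 144)
(-22540 - 19*(-522))/(D + K) = (-22540 - 19*(-522))/(5983 + 144) = (-22540 + 9918)/6127 = -12622*1/6127 = -12622/6127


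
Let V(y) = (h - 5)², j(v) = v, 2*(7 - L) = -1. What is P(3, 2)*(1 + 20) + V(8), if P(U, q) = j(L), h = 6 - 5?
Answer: 347/2 ≈ 173.50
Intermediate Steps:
L = 15/2 (L = 7 - ½*(-1) = 7 + ½ = 15/2 ≈ 7.5000)
h = 1
V(y) = 16 (V(y) = (1 - 5)² = (-4)² = 16)
P(U, q) = 15/2
P(3, 2)*(1 + 20) + V(8) = 15*(1 + 20)/2 + 16 = (15/2)*21 + 16 = 315/2 + 16 = 347/2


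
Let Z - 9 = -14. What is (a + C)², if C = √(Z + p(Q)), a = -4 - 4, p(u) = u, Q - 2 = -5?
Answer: 56 - 32*I*√2 ≈ 56.0 - 45.255*I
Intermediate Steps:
Z = -5 (Z = 9 - 14 = -5)
Q = -3 (Q = 2 - 5 = -3)
a = -8
C = 2*I*√2 (C = √(-5 - 3) = √(-8) = 2*I*√2 ≈ 2.8284*I)
(a + C)² = (-8 + 2*I*√2)²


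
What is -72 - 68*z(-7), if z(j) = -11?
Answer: 676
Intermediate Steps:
-72 - 68*z(-7) = -72 - 68*(-11) = -72 + 748 = 676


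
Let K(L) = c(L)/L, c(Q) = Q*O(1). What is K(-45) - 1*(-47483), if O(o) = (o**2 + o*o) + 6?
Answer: 47491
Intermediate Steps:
O(o) = 6 + 2*o**2 (O(o) = (o**2 + o**2) + 6 = 2*o**2 + 6 = 6 + 2*o**2)
c(Q) = 8*Q (c(Q) = Q*(6 + 2*1**2) = Q*(6 + 2*1) = Q*(6 + 2) = Q*8 = 8*Q)
K(L) = 8 (K(L) = (8*L)/L = 8)
K(-45) - 1*(-47483) = 8 - 1*(-47483) = 8 + 47483 = 47491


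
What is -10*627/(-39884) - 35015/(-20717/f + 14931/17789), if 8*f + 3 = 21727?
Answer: 13492654976024189/2616307301686 ≈ 5157.1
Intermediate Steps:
f = 5431/2 (f = -3/8 + (⅛)*21727 = -3/8 + 21727/8 = 5431/2 ≈ 2715.5)
-10*627/(-39884) - 35015/(-20717/f + 14931/17789) = -10*627/(-39884) - 35015/(-20717/5431/2 + 14931/17789) = -6270*(-1/39884) - 35015/(-20717*2/5431 + 14931*(1/17789)) = 3135/19942 - 35015/(-41434/5431 + 14931/17789) = 3135/19942 - 35015/(-655979165/96612059) = 3135/19942 - 35015*(-96612059/655979165) = 3135/19942 + 676574249177/131195833 = 13492654976024189/2616307301686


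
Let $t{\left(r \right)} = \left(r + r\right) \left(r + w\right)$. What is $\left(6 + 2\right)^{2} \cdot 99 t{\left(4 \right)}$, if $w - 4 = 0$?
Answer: $405504$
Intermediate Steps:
$w = 4$ ($w = 4 + 0 = 4$)
$t{\left(r \right)} = 2 r \left(4 + r\right)$ ($t{\left(r \right)} = \left(r + r\right) \left(r + 4\right) = 2 r \left(4 + r\right)$)
$\left(6 + 2\right)^{2} \cdot 99 t{\left(4 \right)} = \left(6 + 2\right)^{2} \cdot 99 \cdot 2 \cdot 4 \left(4 + 4\right) = 8^{2} \cdot 99 \cdot 2 \cdot 4 \cdot 8 = 64 \cdot 99 \cdot 64 = 6336 \cdot 64 = 405504$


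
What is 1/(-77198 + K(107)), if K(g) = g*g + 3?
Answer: -1/65746 ≈ -1.5210e-5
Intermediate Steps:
K(g) = 3 + g² (K(g) = g² + 3 = 3 + g²)
1/(-77198 + K(107)) = 1/(-77198 + (3 + 107²)) = 1/(-77198 + (3 + 11449)) = 1/(-77198 + 11452) = 1/(-65746) = -1/65746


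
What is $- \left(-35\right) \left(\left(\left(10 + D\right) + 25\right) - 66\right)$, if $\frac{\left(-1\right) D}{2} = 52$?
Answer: $-4725$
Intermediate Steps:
$D = -104$ ($D = \left(-2\right) 52 = -104$)
$- \left(-35\right) \left(\left(\left(10 + D\right) + 25\right) - 66\right) = - \left(-35\right) \left(\left(\left(10 - 104\right) + 25\right) - 66\right) = - \left(-35\right) \left(\left(-94 + 25\right) - 66\right) = - \left(-35\right) \left(-69 - 66\right) = - \left(-35\right) \left(-135\right) = \left(-1\right) 4725 = -4725$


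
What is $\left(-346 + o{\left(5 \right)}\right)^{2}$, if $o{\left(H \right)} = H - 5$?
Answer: $119716$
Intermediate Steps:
$o{\left(H \right)} = -5 + H$
$\left(-346 + o{\left(5 \right)}\right)^{2} = \left(-346 + \left(-5 + 5\right)\right)^{2} = \left(-346 + 0\right)^{2} = \left(-346\right)^{2} = 119716$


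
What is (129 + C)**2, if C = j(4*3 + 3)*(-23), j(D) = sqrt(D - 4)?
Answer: 22460 - 5934*sqrt(11) ≈ 2779.1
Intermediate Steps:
j(D) = sqrt(-4 + D)
C = -23*sqrt(11) (C = sqrt(-4 + (4*3 + 3))*(-23) = sqrt(-4 + (12 + 3))*(-23) = sqrt(-4 + 15)*(-23) = sqrt(11)*(-23) = -23*sqrt(11) ≈ -76.282)
(129 + C)**2 = (129 - 23*sqrt(11))**2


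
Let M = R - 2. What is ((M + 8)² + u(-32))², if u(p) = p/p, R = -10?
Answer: 289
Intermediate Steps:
u(p) = 1
M = -12 (M = -10 - 2 = -12)
((M + 8)² + u(-32))² = ((-12 + 8)² + 1)² = ((-4)² + 1)² = (16 + 1)² = 17² = 289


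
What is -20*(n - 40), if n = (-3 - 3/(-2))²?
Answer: 755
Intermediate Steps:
n = 9/4 (n = (-3 - 3*(-½))² = (-3 + 3/2)² = (-3/2)² = 9/4 ≈ 2.2500)
-20*(n - 40) = -20*(9/4 - 40) = -20*(-151/4) = 755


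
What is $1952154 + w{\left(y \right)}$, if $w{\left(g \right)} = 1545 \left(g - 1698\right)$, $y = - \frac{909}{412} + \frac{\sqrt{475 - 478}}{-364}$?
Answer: $- \frac{2698659}{4} - \frac{1545 i \sqrt{3}}{364} \approx -6.7467 \cdot 10^{5} - 7.3517 i$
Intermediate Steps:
$y = - \frac{909}{412} - \frac{i \sqrt{3}}{364}$ ($y = \left(-909\right) \frac{1}{412} + \sqrt{-3} \left(- \frac{1}{364}\right) = - \frac{909}{412} + i \sqrt{3} \left(- \frac{1}{364}\right) = - \frac{909}{412} - \frac{i \sqrt{3}}{364} \approx -2.2063 - 0.0047584 i$)
$w{\left(g \right)} = -2623410 + 1545 g$ ($w{\left(g \right)} = 1545 \left(-1698 + g\right) = -2623410 + 1545 g$)
$1952154 + w{\left(y \right)} = 1952154 - \left(2623410 - 1545 \left(- \frac{909}{412} - \frac{i \sqrt{3}}{364}\right)\right) = 1952154 - \left(\frac{10507275}{4} + \frac{1545 i \sqrt{3}}{364}\right) = - \frac{2698659}{4} - \frac{1545 i \sqrt{3}}{364}$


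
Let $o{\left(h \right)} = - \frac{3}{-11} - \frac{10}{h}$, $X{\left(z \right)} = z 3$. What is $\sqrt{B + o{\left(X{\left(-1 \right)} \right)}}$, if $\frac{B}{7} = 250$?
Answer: $\frac{7 \sqrt{38973}}{33} \approx 41.876$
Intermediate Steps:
$X{\left(z \right)} = 3 z$
$o{\left(h \right)} = \frac{3}{11} - \frac{10}{h}$ ($o{\left(h \right)} = \left(-3\right) \left(- \frac{1}{11}\right) - \frac{10}{h} = \frac{3}{11} - \frac{10}{h}$)
$B = 1750$ ($B = 7 \cdot 250 = 1750$)
$\sqrt{B + o{\left(X{\left(-1 \right)} \right)}} = \sqrt{1750 - \left(- \frac{3}{11} + \frac{10}{3 \left(-1\right)}\right)} = \sqrt{1750 - \left(- \frac{3}{11} + \frac{10}{-3}\right)} = \sqrt{1750 + \left(\frac{3}{11} - - \frac{10}{3}\right)} = \sqrt{1750 + \left(\frac{3}{11} + \frac{10}{3}\right)} = \sqrt{1750 + \frac{119}{33}} = \sqrt{\frac{57869}{33}} = \frac{7 \sqrt{38973}}{33}$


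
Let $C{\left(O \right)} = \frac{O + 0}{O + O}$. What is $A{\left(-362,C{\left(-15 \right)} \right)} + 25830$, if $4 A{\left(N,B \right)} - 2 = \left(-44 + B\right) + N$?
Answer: $\frac{205833}{8} \approx 25729.0$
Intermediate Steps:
$C{\left(O \right)} = \frac{1}{2}$ ($C{\left(O \right)} = \frac{O}{2 O} = O \frac{1}{2 O} = \frac{1}{2}$)
$A{\left(N,B \right)} = - \frac{21}{2} + \frac{B}{4} + \frac{N}{4}$ ($A{\left(N,B \right)} = \frac{1}{2} + \frac{\left(-44 + B\right) + N}{4} = \frac{1}{2} + \frac{-44 + B + N}{4} = \frac{1}{2} + \left(-11 + \frac{B}{4} + \frac{N}{4}\right) = - \frac{21}{2} + \frac{B}{4} + \frac{N}{4}$)
$A{\left(-362,C{\left(-15 \right)} \right)} + 25830 = \left(- \frac{21}{2} + \frac{1}{4} \cdot \frac{1}{2} + \frac{1}{4} \left(-362\right)\right) + 25830 = \left(- \frac{21}{2} + \frac{1}{8} - \frac{181}{2}\right) + 25830 = - \frac{807}{8} + 25830 = \frac{205833}{8}$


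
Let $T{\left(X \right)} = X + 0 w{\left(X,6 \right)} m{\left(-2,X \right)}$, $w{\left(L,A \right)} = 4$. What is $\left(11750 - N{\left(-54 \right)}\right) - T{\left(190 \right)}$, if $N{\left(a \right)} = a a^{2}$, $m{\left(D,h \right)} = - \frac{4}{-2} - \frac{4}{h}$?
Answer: $169024$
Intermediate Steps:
$m{\left(D,h \right)} = 2 - \frac{4}{h}$ ($m{\left(D,h \right)} = \left(-4\right) \left(- \frac{1}{2}\right) - \frac{4}{h} = 2 - \frac{4}{h}$)
$N{\left(a \right)} = a^{3}$
$T{\left(X \right)} = X$ ($T{\left(X \right)} = X + 0 \cdot 4 \left(2 - \frac{4}{X}\right) = X + 0 \left(2 - \frac{4}{X}\right) = X + 0 = X$)
$\left(11750 - N{\left(-54 \right)}\right) - T{\left(190 \right)} = \left(11750 - \left(-54\right)^{3}\right) - 190 = \left(11750 - -157464\right) - 190 = \left(11750 + 157464\right) - 190 = 169214 - 190 = 169024$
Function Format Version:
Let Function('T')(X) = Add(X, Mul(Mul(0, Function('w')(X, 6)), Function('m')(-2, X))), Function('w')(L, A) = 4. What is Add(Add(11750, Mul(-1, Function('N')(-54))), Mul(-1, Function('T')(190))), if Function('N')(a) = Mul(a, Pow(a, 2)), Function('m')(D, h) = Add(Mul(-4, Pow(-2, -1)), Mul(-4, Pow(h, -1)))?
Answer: 169024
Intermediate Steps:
Function('m')(D, h) = Add(2, Mul(-4, Pow(h, -1))) (Function('m')(D, h) = Add(Mul(-4, Rational(-1, 2)), Mul(-4, Pow(h, -1))) = Add(2, Mul(-4, Pow(h, -1))))
Function('N')(a) = Pow(a, 3)
Function('T')(X) = X (Function('T')(X) = Add(X, Mul(Mul(0, 4), Add(2, Mul(-4, Pow(X, -1))))) = Add(X, Mul(0, Add(2, Mul(-4, Pow(X, -1))))) = Add(X, 0) = X)
Add(Add(11750, Mul(-1, Function('N')(-54))), Mul(-1, Function('T')(190))) = Add(Add(11750, Mul(-1, Pow(-54, 3))), Mul(-1, 190)) = Add(Add(11750, Mul(-1, -157464)), -190) = Add(Add(11750, 157464), -190) = Add(169214, -190) = 169024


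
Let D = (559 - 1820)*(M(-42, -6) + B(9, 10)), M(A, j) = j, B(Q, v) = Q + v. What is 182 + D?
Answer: -16211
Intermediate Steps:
D = -16393 (D = (559 - 1820)*(-6 + (9 + 10)) = -1261*(-6 + 19) = -1261*13 = -16393)
182 + D = 182 - 16393 = -16211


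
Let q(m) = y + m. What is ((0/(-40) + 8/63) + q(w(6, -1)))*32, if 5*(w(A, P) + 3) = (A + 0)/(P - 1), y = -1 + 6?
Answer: 15392/315 ≈ 48.863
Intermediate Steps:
y = 5
w(A, P) = -3 + A/(5*(-1 + P)) (w(A, P) = -3 + ((A + 0)/(P - 1))/5 = -3 + (A/(-1 + P))/5 = -3 + A/(5*(-1 + P)))
q(m) = 5 + m
((0/(-40) + 8/63) + q(w(6, -1)))*32 = ((0/(-40) + 8/63) + (5 + (15 + 6 - 15*(-1))/(5*(-1 - 1))))*32 = ((0*(-1/40) + 8*(1/63)) + (5 + (1/5)*(15 + 6 + 15)/(-2)))*32 = ((0 + 8/63) + (5 + (1/5)*(-1/2)*36))*32 = (8/63 + (5 - 18/5))*32 = (8/63 + 7/5)*32 = (481/315)*32 = 15392/315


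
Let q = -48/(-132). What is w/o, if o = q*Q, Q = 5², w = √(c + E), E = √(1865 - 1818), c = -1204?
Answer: 11*√(-1204 + √47)/100 ≈ 3.806*I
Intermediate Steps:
q = 4/11 (q = -48*(-1/132) = 4/11 ≈ 0.36364)
E = √47 ≈ 6.8557
w = √(-1204 + √47) ≈ 34.6*I
Q = 25
o = 100/11 (o = (4/11)*25 = 100/11 ≈ 9.0909)
w/o = √(-1204 + √47)/(100/11) = √(-1204 + √47)*(11/100) = 11*√(-1204 + √47)/100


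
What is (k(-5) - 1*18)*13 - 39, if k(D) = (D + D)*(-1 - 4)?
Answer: 377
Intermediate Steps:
k(D) = -10*D (k(D) = (2*D)*(-5) = -10*D)
(k(-5) - 1*18)*13 - 39 = (-10*(-5) - 1*18)*13 - 39 = (50 - 18)*13 - 39 = 32*13 - 39 = 416 - 39 = 377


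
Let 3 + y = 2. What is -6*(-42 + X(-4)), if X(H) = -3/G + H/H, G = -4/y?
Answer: 501/2 ≈ 250.50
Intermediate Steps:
y = -1 (y = -3 + 2 = -1)
G = 4 (G = -4/(-1) = -4*(-1) = 4)
X(H) = ¼ (X(H) = -3/4 + H/H = -3*¼ + 1 = -¾ + 1 = ¼)
-6*(-42 + X(-4)) = -6*(-42 + ¼) = -6*(-167/4) = 501/2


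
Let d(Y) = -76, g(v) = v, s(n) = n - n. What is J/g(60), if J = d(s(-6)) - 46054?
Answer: -4613/6 ≈ -768.83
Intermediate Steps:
s(n) = 0
J = -46130 (J = -76 - 46054 = -46130)
J/g(60) = -46130/60 = -46130*1/60 = -4613/6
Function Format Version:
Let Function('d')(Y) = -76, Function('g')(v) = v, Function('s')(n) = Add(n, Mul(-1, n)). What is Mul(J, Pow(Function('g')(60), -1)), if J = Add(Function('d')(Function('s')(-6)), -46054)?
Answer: Rational(-4613, 6) ≈ -768.83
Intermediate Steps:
Function('s')(n) = 0
J = -46130 (J = Add(-76, -46054) = -46130)
Mul(J, Pow(Function('g')(60), -1)) = Mul(-46130, Pow(60, -1)) = Mul(-46130, Rational(1, 60)) = Rational(-4613, 6)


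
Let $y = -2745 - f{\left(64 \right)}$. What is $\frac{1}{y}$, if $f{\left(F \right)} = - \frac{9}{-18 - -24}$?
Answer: $- \frac{2}{5487} \approx -0.0003645$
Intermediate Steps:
$f{\left(F \right)} = - \frac{3}{2}$ ($f{\left(F \right)} = - \frac{9}{-18 + 24} = - \frac{9}{6} = \left(-9\right) \frac{1}{6} = - \frac{3}{2}$)
$y = - \frac{5487}{2}$ ($y = -2745 - - \frac{3}{2} = -2745 + \frac{3}{2} = - \frac{5487}{2} \approx -2743.5$)
$\frac{1}{y} = \frac{1}{- \frac{5487}{2}} = - \frac{2}{5487}$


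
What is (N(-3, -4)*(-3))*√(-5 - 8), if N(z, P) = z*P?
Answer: -36*I*√13 ≈ -129.8*I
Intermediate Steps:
N(z, P) = P*z
(N(-3, -4)*(-3))*√(-5 - 8) = (-4*(-3)*(-3))*√(-5 - 8) = (12*(-3))*√(-13) = -36*I*√13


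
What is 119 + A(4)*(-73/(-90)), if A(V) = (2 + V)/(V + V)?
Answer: 14353/120 ≈ 119.61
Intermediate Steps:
A(V) = (2 + V)/(2*V) (A(V) = (2 + V)/((2*V)) = (2 + V)*(1/(2*V)) = (2 + V)/(2*V))
119 + A(4)*(-73/(-90)) = 119 + ((½)*(2 + 4)/4)*(-73/(-90)) = 119 + ((½)*(¼)*6)*(-73*(-1/90)) = 119 + (¾)*(73/90) = 119 + 73/120 = 14353/120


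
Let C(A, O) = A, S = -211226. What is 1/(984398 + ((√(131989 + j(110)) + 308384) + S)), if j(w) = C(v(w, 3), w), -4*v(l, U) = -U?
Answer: 4326224/4679052996585 - 2*√527959/4679052996585 ≈ 9.2428e-7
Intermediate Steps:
v(l, U) = U/4 (v(l, U) = -(-1)*U/4 = U/4)
j(w) = ¾ (j(w) = (¼)*3 = ¾)
1/(984398 + ((√(131989 + j(110)) + 308384) + S)) = 1/(984398 + ((√(131989 + ¾) + 308384) - 211226)) = 1/(984398 + ((√(527959/4) + 308384) - 211226)) = 1/(984398 + ((√527959/2 + 308384) - 211226)) = 1/(984398 + ((308384 + √527959/2) - 211226)) = 1/(984398 + (97158 + √527959/2)) = 1/(1081556 + √527959/2)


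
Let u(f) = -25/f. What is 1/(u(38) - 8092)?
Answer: -38/307521 ≈ -0.00012357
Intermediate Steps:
1/(u(38) - 8092) = 1/(-25/38 - 8092) = 1/(-307521/38) = -38/307521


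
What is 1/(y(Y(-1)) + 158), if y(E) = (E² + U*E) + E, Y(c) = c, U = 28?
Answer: 1/130 ≈ 0.0076923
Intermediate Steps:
y(E) = E² + 29*E (y(E) = (E² + 28*E) + E = E² + 29*E)
1/(y(Y(-1)) + 158) = 1/(-(29 - 1) + 158) = 1/(-1*28 + 158) = 1/(-28 + 158) = 1/130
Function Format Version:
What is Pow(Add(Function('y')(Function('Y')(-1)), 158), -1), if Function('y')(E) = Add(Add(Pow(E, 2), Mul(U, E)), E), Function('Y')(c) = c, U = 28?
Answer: Rational(1, 130) ≈ 0.0076923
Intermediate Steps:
Function('y')(E) = Add(Pow(E, 2), Mul(29, E)) (Function('y')(E) = Add(Add(Pow(E, 2), Mul(28, E)), E) = Add(Pow(E, 2), Mul(29, E)))
Pow(Add(Function('y')(Function('Y')(-1)), 158), -1) = Pow(Add(Mul(-1, Add(29, -1)), 158), -1) = Pow(Add(Mul(-1, 28), 158), -1) = Pow(Add(-28, 158), -1) = Pow(130, -1) = Rational(1, 130)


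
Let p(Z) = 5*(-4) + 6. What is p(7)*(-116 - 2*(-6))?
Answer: 1456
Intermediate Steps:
p(Z) = -14 (p(Z) = -20 + 6 = -14)
p(7)*(-116 - 2*(-6)) = -14*(-116 - 2*(-6)) = -14*(-116 + 12) = -14*(-104) = 1456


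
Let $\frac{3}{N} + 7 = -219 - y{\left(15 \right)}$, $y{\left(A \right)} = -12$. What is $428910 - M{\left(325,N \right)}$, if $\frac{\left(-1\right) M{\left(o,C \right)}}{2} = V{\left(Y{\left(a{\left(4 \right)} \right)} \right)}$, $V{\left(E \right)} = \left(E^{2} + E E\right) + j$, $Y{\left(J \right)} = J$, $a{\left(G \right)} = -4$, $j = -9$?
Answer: $428956$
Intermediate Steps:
$N = - \frac{3}{214}$ ($N = \frac{3}{-7 - 207} = \frac{3}{-214} = 3 \left(- \frac{1}{214}\right) = - \frac{3}{214} \approx -0.014019$)
$V{\left(E \right)} = -9 + 2 E^{2}$ ($V{\left(E \right)} = \left(E^{2} + E E\right) - 9 = \left(E^{2} + E^{2}\right) - 9 = 2 E^{2} - 9 = -9 + 2 E^{2}$)
$M{\left(o,C \right)} = -46$ ($M{\left(o,C \right)} = - 2 \left(-9 + 2 \left(-4\right)^{2}\right) = - 2 \left(-9 + 2 \cdot 16\right) = - 2 \left(-9 + 32\right) = \left(-2\right) 23 = -46$)
$428910 - M{\left(325,N \right)} = 428910 - -46 = 428910 + 46 = 428956$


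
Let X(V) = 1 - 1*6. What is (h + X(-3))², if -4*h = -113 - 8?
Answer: 10201/16 ≈ 637.56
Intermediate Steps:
h = 121/4 (h = -(-113 - 8)/4 = -¼*(-121) = 121/4 ≈ 30.250)
X(V) = -5 (X(V) = 1 - 6 = -5)
(h + X(-3))² = (121/4 - 5)² = (101/4)² = 10201/16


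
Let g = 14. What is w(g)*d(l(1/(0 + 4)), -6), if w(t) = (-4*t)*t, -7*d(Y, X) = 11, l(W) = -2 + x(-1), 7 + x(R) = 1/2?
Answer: 1232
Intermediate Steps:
x(R) = -13/2 (x(R) = -7 + 1/2 = -7 + 1*(½) = -7 + ½ = -13/2)
l(W) = -17/2 (l(W) = -2 - 13/2 = -17/2)
d(Y, X) = -11/7 (d(Y, X) = -⅐*11 = -11/7)
w(t) = -4*t²
w(g)*d(l(1/(0 + 4)), -6) = -4*14²*(-11/7) = -4*196*(-11/7) = -784*(-11/7) = 1232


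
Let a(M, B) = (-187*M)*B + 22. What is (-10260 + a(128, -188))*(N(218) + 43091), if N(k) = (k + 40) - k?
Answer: 193646544630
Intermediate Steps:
N(k) = 40 (N(k) = (40 + k) - k = 40)
a(M, B) = 22 - 187*B*M (a(M, B) = -187*B*M + 22 = 22 - 187*B*M)
(-10260 + a(128, -188))*(N(218) + 43091) = (-10260 + (22 - 187*(-188)*128))*(40 + 43091) = (-10260 + (22 + 4499968))*43131 = (-10260 + 4499990)*43131 = 4489730*43131 = 193646544630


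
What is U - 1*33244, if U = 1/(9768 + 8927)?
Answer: -621496579/18695 ≈ -33244.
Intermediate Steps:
U = 1/18695 ≈ 5.3490e-5
U - 1*33244 = 1/18695 - 1*33244 = 1/18695 - 33244 = -621496579/18695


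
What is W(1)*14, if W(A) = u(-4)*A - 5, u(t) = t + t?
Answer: -182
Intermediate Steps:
u(t) = 2*t
W(A) = -5 - 8*A (W(A) = (2*(-4))*A - 5 = -8*A - 5 = -5 - 8*A)
W(1)*14 = (-5 - 8*1)*14 = (-5 - 8)*14 = -13*14 = -182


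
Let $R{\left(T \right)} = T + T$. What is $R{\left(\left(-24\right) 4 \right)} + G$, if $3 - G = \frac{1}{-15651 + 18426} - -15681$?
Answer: $- \frac{44039251}{2775} \approx -15870.0$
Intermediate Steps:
$R{\left(T \right)} = 2 T$
$G = - \frac{43506451}{2775}$ ($G = 3 - \left(\frac{1}{-15651 + 18426} - -15681\right) = 3 - \left(\frac{1}{2775} + 15681\right) = 3 - \frac{43514776}{2775} = - \frac{43506451}{2775} \approx -15678.0$)
$R{\left(\left(-24\right) 4 \right)} + G = 2 \left(\left(-24\right) 4\right) - \frac{43506451}{2775} = 2 \left(-96\right) - \frac{43506451}{2775} = -192 - \frac{43506451}{2775} = - \frac{44039251}{2775}$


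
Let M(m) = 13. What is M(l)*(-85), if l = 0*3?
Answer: -1105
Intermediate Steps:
l = 0
M(l)*(-85) = 13*(-85) = -1105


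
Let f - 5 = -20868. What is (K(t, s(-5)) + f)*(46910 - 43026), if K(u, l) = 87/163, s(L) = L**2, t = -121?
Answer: -13207860488/163 ≈ -8.1030e+7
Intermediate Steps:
f = -20863 (f = 5 - 20868 = -20863)
K(u, l) = 87/163 (K(u, l) = 87*(1/163) = 87/163)
(K(t, s(-5)) + f)*(46910 - 43026) = (87/163 - 20863)*(46910 - 43026) = -3400582/163*3884 = -13207860488/163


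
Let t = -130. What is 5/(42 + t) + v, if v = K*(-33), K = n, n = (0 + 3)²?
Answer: -26141/88 ≈ -297.06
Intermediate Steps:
n = 9 (n = 3² = 9)
K = 9
v = -297 (v = 9*(-33) = -297)
5/(42 + t) + v = 5/(42 - 130) - 297 = 5/(-88) - 297 = 5*(-1/88) - 297 = -5/88 - 297 = -26141/88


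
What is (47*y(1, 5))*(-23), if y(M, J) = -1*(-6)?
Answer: -6486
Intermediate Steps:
y(M, J) = 6
(47*y(1, 5))*(-23) = (47*6)*(-23) = 282*(-23) = -6486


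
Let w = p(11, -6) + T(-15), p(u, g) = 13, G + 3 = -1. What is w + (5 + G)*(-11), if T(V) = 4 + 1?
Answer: 7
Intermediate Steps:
G = -4 (G = -3 - 1 = -4)
T(V) = 5
w = 18 (w = 13 + 5 = 18)
w + (5 + G)*(-11) = 18 + (5 - 4)*(-11) = 18 + 1*(-11) = 18 - 11 = 7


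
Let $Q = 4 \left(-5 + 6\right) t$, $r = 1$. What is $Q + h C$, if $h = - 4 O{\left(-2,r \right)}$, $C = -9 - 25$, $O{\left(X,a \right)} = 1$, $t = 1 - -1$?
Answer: $144$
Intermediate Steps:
$t = 2$ ($t = 1 + 1 = 2$)
$C = -34$ ($C = -9 - 25 = -34$)
$h = -4$ ($h = \left(-4\right) 1 = -4$)
$Q = 8$ ($Q = 4 \left(-5 + 6\right) 2 = 4 \cdot 1 \cdot 2 = 4 \cdot 2 = 8$)
$Q + h C = 8 - -136 = 8 + 136 = 144$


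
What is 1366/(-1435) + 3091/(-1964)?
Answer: -7118409/2818340 ≈ -2.5257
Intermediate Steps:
1366/(-1435) + 3091/(-1964) = 1366*(-1/1435) + 3091*(-1/1964) = -1366/1435 - 3091/1964 = -7118409/2818340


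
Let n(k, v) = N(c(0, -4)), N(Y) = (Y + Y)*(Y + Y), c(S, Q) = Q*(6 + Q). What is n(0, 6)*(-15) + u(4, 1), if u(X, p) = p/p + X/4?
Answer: -3838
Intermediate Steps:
N(Y) = 4*Y² (N(Y) = (2*Y)*(2*Y) = 4*Y²)
n(k, v) = 256 (n(k, v) = 4*(-4*(6 - 4))² = 4*(-4*2)² = 4*(-8)² = 4*64 = 256)
u(X, p) = 1 + X/4 (u(X, p) = 1 + X*(¼) = 1 + X/4)
n(0, 6)*(-15) + u(4, 1) = 256*(-15) + (1 + (¼)*4) = -3840 + (1 + 1) = -3840 + 2 = -3838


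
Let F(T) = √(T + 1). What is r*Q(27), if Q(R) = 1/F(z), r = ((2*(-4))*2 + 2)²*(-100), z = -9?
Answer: 4900*I*√2 ≈ 6929.6*I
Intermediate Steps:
F(T) = √(1 + T)
r = -19600 (r = (-8*2 + 2)²*(-100) = (-16 + 2)²*(-100) = (-14)²*(-100) = 196*(-100) = -19600)
Q(R) = -I*√2/4 (Q(R) = 1/(√(1 - 9)) = 1/(√(-8)) = 1/(2*I*√2) = -I*√2/4)
r*Q(27) = -(-4900)*I*√2 = 4900*I*√2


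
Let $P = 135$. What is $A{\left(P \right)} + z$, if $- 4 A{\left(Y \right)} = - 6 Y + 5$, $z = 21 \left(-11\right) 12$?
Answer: $- \frac{10283}{4} \approx -2570.8$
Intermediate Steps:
$z = -2772$ ($z = \left(-231\right) 12 = -2772$)
$A{\left(Y \right)} = - \frac{5}{4} + \frac{3 Y}{2}$ ($A{\left(Y \right)} = - \frac{- 6 Y + 5}{4} = - \frac{5 - 6 Y}{4} = - \frac{5}{4} + \frac{3 Y}{2}$)
$A{\left(P \right)} + z = \left(- \frac{5}{4} + \frac{3}{2} \cdot 135\right) - 2772 = \left(- \frac{5}{4} + \frac{405}{2}\right) - 2772 = \frac{805}{4} - 2772 = - \frac{10283}{4}$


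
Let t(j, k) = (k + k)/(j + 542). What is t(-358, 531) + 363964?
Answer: 33485219/92 ≈ 3.6397e+5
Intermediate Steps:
t(j, k) = 2*k/(542 + j) (t(j, k) = (2*k)/(542 + j) = 2*k/(542 + j))
t(-358, 531) + 363964 = 2*531/(542 - 358) + 363964 = 2*531/184 + 363964 = 2*531*(1/184) + 363964 = 531/92 + 363964 = 33485219/92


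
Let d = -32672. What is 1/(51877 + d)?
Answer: 1/19205 ≈ 5.2070e-5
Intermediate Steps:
1/(51877 + d) = 1/(51877 - 32672) = 1/19205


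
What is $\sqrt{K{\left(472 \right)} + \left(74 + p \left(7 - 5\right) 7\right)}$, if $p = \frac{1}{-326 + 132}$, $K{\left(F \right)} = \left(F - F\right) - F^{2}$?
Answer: $\frac{i \sqrt{2095479069}}{97} \approx 471.92 i$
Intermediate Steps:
$K{\left(F \right)} = - F^{2}$ ($K{\left(F \right)} = 0 - F^{2} = - F^{2}$)
$p = - \frac{1}{194}$ ($p = \frac{1}{-194} = - \frac{1}{194} \approx -0.0051546$)
$\sqrt{K{\left(472 \right)} + \left(74 + p \left(7 - 5\right) 7\right)} = \sqrt{- 472^{2} + \left(74 - \frac{\left(7 - 5\right) 7}{194}\right)} = \sqrt{\left(-1\right) 222784 + \left(74 - \frac{2 \cdot 7}{194}\right)} = \sqrt{-222784 + \left(74 - \frac{7}{97}\right)} = \sqrt{-222784 + \frac{7171}{97}} = \sqrt{- \frac{21602877}{97}} = \frac{i \sqrt{2095479069}}{97}$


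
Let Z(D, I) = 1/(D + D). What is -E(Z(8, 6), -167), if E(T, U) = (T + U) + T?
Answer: 1335/8 ≈ 166.88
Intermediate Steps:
Z(D, I) = 1/(2*D)
E(T, U) = U + 2*T
-E(Z(8, 6), -167) = -(-167 + 2*((1/2)/8)) = -(-167 + 2*((1/2)*(1/8))) = -(-167 + 2*(1/16)) = -(-167 + 1/8) = -1*(-1335/8) = 1335/8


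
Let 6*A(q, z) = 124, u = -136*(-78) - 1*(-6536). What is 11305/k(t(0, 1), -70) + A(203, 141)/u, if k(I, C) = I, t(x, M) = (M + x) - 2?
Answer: -290719349/25716 ≈ -11305.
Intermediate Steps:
t(x, M) = -2 + M + x
u = 17144 (u = 10608 + 6536 = 17144)
A(q, z) = 62/3 (A(q, z) = (1/6)*124 = 62/3)
11305/k(t(0, 1), -70) + A(203, 141)/u = 11305/(-2 + 1 + 0) + (62/3)/17144 = 11305/(-1) + (62/3)*(1/17144) = 11305*(-1) + 31/25716 = -11305 + 31/25716 = -290719349/25716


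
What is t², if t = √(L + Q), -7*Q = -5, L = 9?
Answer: 68/7 ≈ 9.7143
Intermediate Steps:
Q = 5/7 (Q = -⅐*(-5) = 5/7 ≈ 0.71429)
t = 2*√119/7 (t = √(9 + 5/7) = √(68/7) = 2*√119/7 ≈ 3.1168)
t² = (2*√119/7)² = 68/7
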